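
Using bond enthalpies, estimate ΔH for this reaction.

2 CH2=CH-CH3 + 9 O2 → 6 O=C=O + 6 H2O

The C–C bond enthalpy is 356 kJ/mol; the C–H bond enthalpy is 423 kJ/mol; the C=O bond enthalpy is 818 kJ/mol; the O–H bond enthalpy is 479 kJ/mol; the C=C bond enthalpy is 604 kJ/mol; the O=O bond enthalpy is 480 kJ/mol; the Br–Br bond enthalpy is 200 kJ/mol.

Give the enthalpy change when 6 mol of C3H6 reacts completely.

Bonds broken (reactants):
  C–C: 2 × 356 = 712
  C–H: 12 × 423 = 5076
  C=C: 2 × 604 = 1208
  O=O: 9 × 480 = 4320
  Σ(broken) = 11316 kJ
Bonds formed (products):
  C=O: 12 × 818 = 9816
  O–H: 12 × 479 = 5748
  Σ(formed) = 15564 kJ
ΔH = Σ(broken) − Σ(formed) = 11316 − 15564 = −4248 kJ
For 3× the reaction as written: 3 × (−4248) = −12744 kJ

ΔH = −12744 kJ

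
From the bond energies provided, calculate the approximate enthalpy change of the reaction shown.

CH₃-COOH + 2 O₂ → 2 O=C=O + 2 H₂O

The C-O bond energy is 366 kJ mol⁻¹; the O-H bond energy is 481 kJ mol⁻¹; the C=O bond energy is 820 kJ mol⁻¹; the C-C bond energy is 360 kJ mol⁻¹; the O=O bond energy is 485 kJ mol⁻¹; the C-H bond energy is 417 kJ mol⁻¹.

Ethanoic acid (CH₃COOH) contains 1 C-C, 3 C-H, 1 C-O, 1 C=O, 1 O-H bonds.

Bonds broken (reactants):
  C-C: 1 × 360 = 360
  C-H: 3 × 417 = 1251
  C-O: 1 × 366 = 366
  C=O: 1 × 820 = 820
  O-H: 1 × 481 = 481
  O=O: 2 × 485 = 970
  Σ(broken) = 4248 kJ
Bonds formed (products):
  C=O: 4 × 820 = 3280
  O-H: 4 × 481 = 1924
  Σ(formed) = 5204 kJ
ΔH = Σ(broken) − Σ(formed) = 4248 − 5204 = −956 kJ

ΔH ≈ −956 kJ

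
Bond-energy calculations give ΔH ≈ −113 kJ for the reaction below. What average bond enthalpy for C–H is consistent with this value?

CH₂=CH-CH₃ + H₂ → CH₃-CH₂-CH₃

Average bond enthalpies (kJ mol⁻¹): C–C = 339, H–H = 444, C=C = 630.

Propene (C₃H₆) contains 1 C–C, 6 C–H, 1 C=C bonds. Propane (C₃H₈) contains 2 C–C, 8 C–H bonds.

Let D be the C–H bond energy.
Σ(broken) = 1×339 + 6×D + 1×630 + 1×444 = 1413 + 6D
Σ(formed) = 2×339 + 8×D = 678 + 8D
ΔH = Σ(broken) − Σ(formed) = (1413 + 6D) − (678 + 8D) = +735 − 2D
Setting this equal to −113 kJ gives 2D = 848, so D = 424 kJ/mol.

D(C–H) ≈ 424 kJ/mol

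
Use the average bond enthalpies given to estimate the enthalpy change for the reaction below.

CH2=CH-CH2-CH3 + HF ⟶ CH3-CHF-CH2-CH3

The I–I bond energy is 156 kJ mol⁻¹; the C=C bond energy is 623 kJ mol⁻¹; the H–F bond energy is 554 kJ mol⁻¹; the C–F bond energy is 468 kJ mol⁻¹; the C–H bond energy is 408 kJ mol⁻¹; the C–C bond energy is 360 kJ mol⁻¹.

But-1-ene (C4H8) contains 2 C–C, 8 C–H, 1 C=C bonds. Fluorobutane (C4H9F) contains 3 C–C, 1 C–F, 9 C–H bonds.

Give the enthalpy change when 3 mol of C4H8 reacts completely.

Bonds broken (reactants):
  C–C: 2 × 360 = 720
  C–H: 8 × 408 = 3264
  C=C: 1 × 623 = 623
  H–F: 1 × 554 = 554
  Σ(broken) = 5161 kJ
Bonds formed (products):
  C–C: 3 × 360 = 1080
  C–F: 1 × 468 = 468
  C–H: 9 × 408 = 3672
  Σ(formed) = 5220 kJ
ΔH = Σ(broken) − Σ(formed) = 5161 − 5220 = −59 kJ
For 3× the reaction as written: 3 × (−59) = −177 kJ

ΔH = −177 kJ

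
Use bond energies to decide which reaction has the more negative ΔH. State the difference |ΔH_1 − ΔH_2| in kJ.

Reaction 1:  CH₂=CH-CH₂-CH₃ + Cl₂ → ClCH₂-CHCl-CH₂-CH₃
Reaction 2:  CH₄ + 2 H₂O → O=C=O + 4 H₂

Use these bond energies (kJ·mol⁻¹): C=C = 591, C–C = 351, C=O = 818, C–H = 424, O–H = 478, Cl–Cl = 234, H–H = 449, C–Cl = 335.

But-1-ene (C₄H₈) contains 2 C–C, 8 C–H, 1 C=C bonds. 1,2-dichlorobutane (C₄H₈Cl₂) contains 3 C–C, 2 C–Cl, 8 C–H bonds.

Reaction 1, by 372 kJ

Reaction 1:
  Bonds broken (reactants):
    C–C: 2 × 351 = 702
    C–H: 8 × 424 = 3392
    C=C: 1 × 591 = 591
    Cl–Cl: 1 × 234 = 234
    Σ(broken) = 4919 kJ
  Bonds formed (products):
    C–C: 3 × 351 = 1053
    C–Cl: 2 × 335 = 670
    C–H: 8 × 424 = 3392
    Σ(formed) = 5115 kJ
  ΔH_1 = 4919 − 5115 = −196 kJ
Reaction 2:
  Bonds broken (reactants):
    C–H: 4 × 424 = 1696
    O–H: 4 × 478 = 1912
    Σ(broken) = 3608 kJ
  Bonds formed (products):
    C=O: 2 × 818 = 1636
    H–H: 4 × 449 = 1796
    Σ(formed) = 3432 kJ
  ΔH_2 = 3608 − 3432 = +176 kJ
ΔH_1 − ΔH_2 = −372 kJ, so reaction 1 has the more negative ΔH; |ΔH_1 − ΔH_2| = 372 kJ.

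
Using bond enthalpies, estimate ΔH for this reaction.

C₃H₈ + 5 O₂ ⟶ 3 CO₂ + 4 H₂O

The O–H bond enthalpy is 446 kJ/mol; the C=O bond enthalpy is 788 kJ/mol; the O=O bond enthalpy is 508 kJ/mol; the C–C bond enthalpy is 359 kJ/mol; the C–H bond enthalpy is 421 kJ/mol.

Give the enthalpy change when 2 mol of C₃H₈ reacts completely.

Bonds broken (reactants):
  C–C: 2 × 359 = 718
  C–H: 8 × 421 = 3368
  O=O: 5 × 508 = 2540
  Σ(broken) = 6626 kJ
Bonds formed (products):
  C=O: 6 × 788 = 4728
  O–H: 8 × 446 = 3568
  Σ(formed) = 8296 kJ
ΔH = Σ(broken) − Σ(formed) = 6626 − 8296 = −1670 kJ
For 2× the reaction as written: 2 × (−1670) = −3340 kJ

ΔH = −3340 kJ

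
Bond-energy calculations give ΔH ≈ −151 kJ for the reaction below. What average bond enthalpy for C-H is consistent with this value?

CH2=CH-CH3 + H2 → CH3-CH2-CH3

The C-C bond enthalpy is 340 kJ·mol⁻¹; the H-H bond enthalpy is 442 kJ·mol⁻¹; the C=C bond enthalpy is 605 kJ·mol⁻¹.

D(C-H) ≈ 429 kJ/mol

Let D be the C-H bond energy.
Σ(broken) = 1×340 + 6×D + 1×605 + 1×442 = 1387 + 6D
Σ(formed) = 2×340 + 8×D = 680 + 8D
ΔH = Σ(broken) − Σ(formed) = (1387 + 6D) − (680 + 8D) = +707 − 2D
Setting this equal to −151 kJ gives 2D = 858, so D = 429 kJ/mol.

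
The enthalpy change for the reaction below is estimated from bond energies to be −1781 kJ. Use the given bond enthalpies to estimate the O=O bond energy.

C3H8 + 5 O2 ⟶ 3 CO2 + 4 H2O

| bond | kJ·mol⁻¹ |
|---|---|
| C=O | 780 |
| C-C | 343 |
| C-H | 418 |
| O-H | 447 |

D(O=O) ≈ 489 kJ/mol

Let D be the O=O bond energy.
Σ(broken) = 2×343 + 8×418 + 5×D = 4030 + 5D
Σ(formed) = 6×780 + 8×447 = 8256
ΔH = Σ(broken) − Σ(formed) = (4030 + 5D) − (8256) = −4226 + 5D
Setting this equal to −1781 kJ gives 5D = 2445, so D = 489 kJ/mol.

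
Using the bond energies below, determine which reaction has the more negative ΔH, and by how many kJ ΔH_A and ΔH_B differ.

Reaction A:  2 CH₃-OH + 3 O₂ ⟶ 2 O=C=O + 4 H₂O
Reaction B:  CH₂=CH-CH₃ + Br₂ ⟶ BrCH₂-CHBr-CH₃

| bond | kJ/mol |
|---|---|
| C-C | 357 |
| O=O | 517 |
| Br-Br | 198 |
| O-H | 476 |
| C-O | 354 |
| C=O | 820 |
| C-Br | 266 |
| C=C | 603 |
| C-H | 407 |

Reaction A, by 1347 kJ

Reaction A:
  Bonds broken (reactants):
    C-H: 6 × 407 = 2442
    C-O: 2 × 354 = 708
    O-H: 2 × 476 = 952
    O=O: 3 × 517 = 1551
    Σ(broken) = 5653 kJ
  Bonds formed (products):
    C=O: 4 × 820 = 3280
    O-H: 8 × 476 = 3808
    Σ(formed) = 7088 kJ
  ΔH_A = 5653 − 7088 = −1435 kJ
Reaction B:
  Bonds broken (reactants):
    Br-Br: 1 × 198 = 198
    C-C: 1 × 357 = 357
    C-H: 6 × 407 = 2442
    C=C: 1 × 603 = 603
    Σ(broken) = 3600 kJ
  Bonds formed (products):
    C-Br: 2 × 266 = 532
    C-C: 2 × 357 = 714
    C-H: 6 × 407 = 2442
    Σ(formed) = 3688 kJ
  ΔH_B = 3600 − 3688 = −88 kJ
ΔH_A − ΔH_B = −1347 kJ, so reaction A has the more negative ΔH; |ΔH_A − ΔH_B| = 1347 kJ.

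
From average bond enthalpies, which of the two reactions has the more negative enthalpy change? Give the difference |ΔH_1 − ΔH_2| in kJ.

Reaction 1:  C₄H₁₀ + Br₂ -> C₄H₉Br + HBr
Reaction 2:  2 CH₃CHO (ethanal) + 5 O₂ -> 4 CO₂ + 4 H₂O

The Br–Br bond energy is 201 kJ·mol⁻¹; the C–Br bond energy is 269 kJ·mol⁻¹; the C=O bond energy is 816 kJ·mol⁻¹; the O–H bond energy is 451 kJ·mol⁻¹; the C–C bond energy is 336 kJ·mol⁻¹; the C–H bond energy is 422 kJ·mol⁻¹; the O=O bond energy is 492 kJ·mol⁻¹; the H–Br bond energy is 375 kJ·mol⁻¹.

Reaction 1:
  Bonds broken (reactants):
    Br–Br: 1 × 201 = 201
    C–C: 3 × 336 = 1008
    C–H: 10 × 422 = 4220
    Σ(broken) = 5429 kJ
  Bonds formed (products):
    C–Br: 1 × 269 = 269
    C–C: 3 × 336 = 1008
    C–H: 9 × 422 = 3798
    H–Br: 1 × 375 = 375
    Σ(formed) = 5450 kJ
  ΔH_1 = 5429 − 5450 = −21 kJ
Reaction 2:
  Bonds broken (reactants):
    C–C: 2 × 336 = 672
    C–H: 8 × 422 = 3376
    C=O: 2 × 816 = 1632
    O=O: 5 × 492 = 2460
    Σ(broken) = 8140 kJ
  Bonds formed (products):
    C=O: 8 × 816 = 6528
    O–H: 8 × 451 = 3608
    Σ(formed) = 10136 kJ
  ΔH_2 = 8140 − 10136 = −1996 kJ
ΔH_1 − ΔH_2 = +1975 kJ, so reaction 2 has the more negative ΔH; |ΔH_1 − ΔH_2| = 1975 kJ.

Reaction 2, by 1975 kJ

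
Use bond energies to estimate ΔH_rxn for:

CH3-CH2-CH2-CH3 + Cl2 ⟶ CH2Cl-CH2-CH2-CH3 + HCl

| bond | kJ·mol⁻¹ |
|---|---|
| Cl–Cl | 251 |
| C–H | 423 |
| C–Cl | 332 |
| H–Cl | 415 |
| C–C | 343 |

ΔH ≈ −73 kJ

Bonds broken (reactants):
  C–C: 3 × 343 = 1029
  C–H: 10 × 423 = 4230
  Cl–Cl: 1 × 251 = 251
  Σ(broken) = 5510 kJ
Bonds formed (products):
  C–C: 3 × 343 = 1029
  C–Cl: 1 × 332 = 332
  C–H: 9 × 423 = 3807
  H–Cl: 1 × 415 = 415
  Σ(formed) = 5583 kJ
ΔH = Σ(broken) − Σ(formed) = 5510 − 5583 = −73 kJ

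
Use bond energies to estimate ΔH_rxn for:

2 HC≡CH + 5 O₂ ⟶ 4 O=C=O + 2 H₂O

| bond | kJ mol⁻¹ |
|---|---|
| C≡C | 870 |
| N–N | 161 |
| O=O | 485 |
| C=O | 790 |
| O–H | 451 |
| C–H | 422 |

Bonds broken (reactants):
  C≡C: 2 × 870 = 1740
  C–H: 4 × 422 = 1688
  O=O: 5 × 485 = 2425
  Σ(broken) = 5853 kJ
Bonds formed (products):
  C=O: 8 × 790 = 6320
  O–H: 4 × 451 = 1804
  Σ(formed) = 8124 kJ
ΔH = Σ(broken) − Σ(formed) = 5853 − 8124 = −2271 kJ

ΔH ≈ −2271 kJ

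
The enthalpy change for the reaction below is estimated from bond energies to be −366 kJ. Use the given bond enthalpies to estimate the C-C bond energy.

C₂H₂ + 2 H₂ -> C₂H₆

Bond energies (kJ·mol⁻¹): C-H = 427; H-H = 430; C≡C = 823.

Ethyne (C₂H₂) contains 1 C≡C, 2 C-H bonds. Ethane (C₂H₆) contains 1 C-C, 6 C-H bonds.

Let D be the C-C bond energy.
Σ(broken) = 1×823 + 2×427 + 2×430 = 2537
Σ(formed) = 1×D + 6×427 = 2562 + D
ΔH = Σ(broken) − Σ(formed) = (2537) − (2562 + D) = −25 − D
Setting this equal to −366 kJ gives D = 341 kJ/mol.

D(C-C) ≈ 341 kJ/mol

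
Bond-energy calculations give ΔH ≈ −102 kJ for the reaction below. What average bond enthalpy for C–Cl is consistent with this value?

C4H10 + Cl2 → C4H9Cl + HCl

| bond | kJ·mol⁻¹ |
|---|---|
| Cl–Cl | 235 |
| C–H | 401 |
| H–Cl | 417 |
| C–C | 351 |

Let D be the C–Cl bond energy.
Σ(broken) = 3×351 + 10×401 + 1×235 = 5298
Σ(formed) = 3×351 + 1×D + 9×401 + 1×417 = 5079 + D
ΔH = Σ(broken) − Σ(formed) = (5298) − (5079 + D) = +219 − D
Setting this equal to −102 kJ gives D = 321 kJ/mol.

D(C–Cl) ≈ 321 kJ/mol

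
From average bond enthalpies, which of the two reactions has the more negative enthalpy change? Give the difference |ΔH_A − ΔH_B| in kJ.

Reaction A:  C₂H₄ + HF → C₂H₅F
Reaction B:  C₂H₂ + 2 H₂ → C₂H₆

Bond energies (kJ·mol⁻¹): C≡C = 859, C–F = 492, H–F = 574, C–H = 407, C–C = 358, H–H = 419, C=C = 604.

Reaction B, by 210 kJ

Reaction A:
  Bonds broken (reactants):
    C–H: 4 × 407 = 1628
    C=C: 1 × 604 = 604
    H–F: 1 × 574 = 574
    Σ(broken) = 2806 kJ
  Bonds formed (products):
    C–C: 1 × 358 = 358
    C–F: 1 × 492 = 492
    C–H: 5 × 407 = 2035
    Σ(formed) = 2885 kJ
  ΔH_A = 2806 − 2885 = −79 kJ
Reaction B:
  Bonds broken (reactants):
    C≡C: 1 × 859 = 859
    C–H: 2 × 407 = 814
    H–H: 2 × 419 = 838
    Σ(broken) = 2511 kJ
  Bonds formed (products):
    C–C: 1 × 358 = 358
    C–H: 6 × 407 = 2442
    Σ(formed) = 2800 kJ
  ΔH_B = 2511 − 2800 = −289 kJ
ΔH_A − ΔH_B = +210 kJ, so reaction B has the more negative ΔH; |ΔH_A − ΔH_B| = 210 kJ.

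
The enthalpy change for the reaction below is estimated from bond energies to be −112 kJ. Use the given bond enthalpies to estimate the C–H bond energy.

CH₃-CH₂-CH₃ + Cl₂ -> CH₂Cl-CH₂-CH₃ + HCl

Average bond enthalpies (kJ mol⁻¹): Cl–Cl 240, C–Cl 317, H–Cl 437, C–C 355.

Let D be the C–H bond energy.
Σ(broken) = 2×355 + 8×D + 1×240 = 950 + 8D
Σ(formed) = 2×355 + 1×317 + 7×D + 1×437 = 1464 + 7D
ΔH = Σ(broken) − Σ(formed) = (950 + 8D) − (1464 + 7D) = −514 + D
Setting this equal to −112 kJ gives D = 402 kJ/mol.

D(C–H) ≈ 402 kJ/mol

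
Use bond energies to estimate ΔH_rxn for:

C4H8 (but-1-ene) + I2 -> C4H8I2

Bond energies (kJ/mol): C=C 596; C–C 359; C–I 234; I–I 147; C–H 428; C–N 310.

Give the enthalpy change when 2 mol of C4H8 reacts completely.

ΔH = −168 kJ

Bonds broken (reactants):
  C–C: 2 × 359 = 718
  C–H: 8 × 428 = 3424
  C=C: 1 × 596 = 596
  I–I: 1 × 147 = 147
  Σ(broken) = 4885 kJ
Bonds formed (products):
  C–C: 3 × 359 = 1077
  C–H: 8 × 428 = 3424
  C–I: 2 × 234 = 468
  Σ(formed) = 4969 kJ
ΔH = Σ(broken) − Σ(formed) = 4885 − 4969 = −84 kJ
For 2× the reaction as written: 2 × (−84) = −168 kJ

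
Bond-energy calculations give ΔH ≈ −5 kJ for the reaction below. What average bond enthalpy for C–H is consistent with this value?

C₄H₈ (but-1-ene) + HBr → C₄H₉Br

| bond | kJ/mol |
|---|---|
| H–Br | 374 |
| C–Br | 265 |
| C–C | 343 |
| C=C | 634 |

Let D be the C–H bond energy.
Σ(broken) = 2×343 + 8×D + 1×634 + 1×374 = 1694 + 8D
Σ(formed) = 1×265 + 3×343 + 9×D = 1294 + 9D
ΔH = Σ(broken) − Σ(formed) = (1694 + 8D) − (1294 + 9D) = +400 − D
Setting this equal to −5 kJ gives D = 405 kJ/mol.

D(C–H) ≈ 405 kJ/mol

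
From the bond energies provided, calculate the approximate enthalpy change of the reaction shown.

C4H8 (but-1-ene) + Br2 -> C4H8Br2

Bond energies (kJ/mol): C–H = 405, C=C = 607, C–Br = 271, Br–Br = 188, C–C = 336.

Bonds broken (reactants):
  Br–Br: 1 × 188 = 188
  C–C: 2 × 336 = 672
  C–H: 8 × 405 = 3240
  C=C: 1 × 607 = 607
  Σ(broken) = 4707 kJ
Bonds formed (products):
  C–Br: 2 × 271 = 542
  C–C: 3 × 336 = 1008
  C–H: 8 × 405 = 3240
  Σ(formed) = 4790 kJ
ΔH = Σ(broken) − Σ(formed) = 4707 − 4790 = −83 kJ

ΔH ≈ −83 kJ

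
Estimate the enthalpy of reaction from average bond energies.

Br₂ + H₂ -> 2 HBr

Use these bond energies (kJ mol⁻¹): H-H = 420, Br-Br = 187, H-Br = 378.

ΔH ≈ −149 kJ

Bonds broken (reactants):
  Br-Br: 1 × 187 = 187
  H-H: 1 × 420 = 420
  Σ(broken) = 607 kJ
Bonds formed (products):
  H-Br: 2 × 378 = 756
  Σ(formed) = 756 kJ
ΔH = Σ(broken) − Σ(formed) = 607 − 756 = −149 kJ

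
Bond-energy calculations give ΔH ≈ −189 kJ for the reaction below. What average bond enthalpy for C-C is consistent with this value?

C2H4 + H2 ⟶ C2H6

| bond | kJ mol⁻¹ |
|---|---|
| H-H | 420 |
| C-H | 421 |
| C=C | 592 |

Let D be the C-C bond energy.
Σ(broken) = 4×421 + 1×592 + 1×420 = 2696
Σ(formed) = 1×D + 6×421 = 2526 + D
ΔH = Σ(broken) − Σ(formed) = (2696) − (2526 + D) = +170 − D
Setting this equal to −189 kJ gives D = 359 kJ/mol.

D(C-C) ≈ 359 kJ/mol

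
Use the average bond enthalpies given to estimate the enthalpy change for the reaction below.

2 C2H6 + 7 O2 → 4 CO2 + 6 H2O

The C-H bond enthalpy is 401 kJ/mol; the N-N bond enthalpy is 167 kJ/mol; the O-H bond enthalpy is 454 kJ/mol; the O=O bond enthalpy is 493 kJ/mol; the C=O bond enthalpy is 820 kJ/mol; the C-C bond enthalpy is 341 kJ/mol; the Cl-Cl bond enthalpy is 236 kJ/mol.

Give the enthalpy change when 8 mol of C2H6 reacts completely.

ΔH = −12252 kJ

Bonds broken (reactants):
  C-C: 2 × 341 = 682
  C-H: 12 × 401 = 4812
  O=O: 7 × 493 = 3451
  Σ(broken) = 8945 kJ
Bonds formed (products):
  C=O: 8 × 820 = 6560
  O-H: 12 × 454 = 5448
  Σ(formed) = 12008 kJ
ΔH = Σ(broken) − Σ(formed) = 8945 − 12008 = −3063 kJ
For 4× the reaction as written: 4 × (−3063) = −12252 kJ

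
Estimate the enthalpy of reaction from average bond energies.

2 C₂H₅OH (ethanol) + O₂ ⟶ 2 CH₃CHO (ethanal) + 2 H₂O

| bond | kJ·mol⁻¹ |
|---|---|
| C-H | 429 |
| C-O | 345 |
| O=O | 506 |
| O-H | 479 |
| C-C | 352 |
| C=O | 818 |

ΔH ≈ −540 kJ

Bonds broken (reactants):
  C-C: 2 × 352 = 704
  C-H: 10 × 429 = 4290
  C-O: 2 × 345 = 690
  O-H: 2 × 479 = 958
  O=O: 1 × 506 = 506
  Σ(broken) = 7148 kJ
Bonds formed (products):
  C-C: 2 × 352 = 704
  C-H: 8 × 429 = 3432
  C=O: 2 × 818 = 1636
  O-H: 4 × 479 = 1916
  Σ(formed) = 7688 kJ
ΔH = Σ(broken) − Σ(formed) = 7148 − 7688 = −540 kJ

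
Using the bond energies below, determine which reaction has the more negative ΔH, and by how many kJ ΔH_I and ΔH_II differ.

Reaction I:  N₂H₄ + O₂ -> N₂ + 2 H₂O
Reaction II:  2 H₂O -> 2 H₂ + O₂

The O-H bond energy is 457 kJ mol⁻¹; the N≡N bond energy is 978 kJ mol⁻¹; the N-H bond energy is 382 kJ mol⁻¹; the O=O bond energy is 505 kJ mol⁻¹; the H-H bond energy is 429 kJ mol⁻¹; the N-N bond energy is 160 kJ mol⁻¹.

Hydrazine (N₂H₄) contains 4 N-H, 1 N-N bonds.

Reaction I, by 1078 kJ

Reaction I:
  Bonds broken (reactants):
    N-H: 4 × 382 = 1528
    N-N: 1 × 160 = 160
    O=O: 1 × 505 = 505
    Σ(broken) = 2193 kJ
  Bonds formed (products):
    N≡N: 1 × 978 = 978
    O-H: 4 × 457 = 1828
    Σ(formed) = 2806 kJ
  ΔH_I = 2193 − 2806 = −613 kJ
Reaction II:
  Bonds broken (reactants):
    O-H: 4 × 457 = 1828
    Σ(broken) = 1828 kJ
  Bonds formed (products):
    H-H: 2 × 429 = 858
    O=O: 1 × 505 = 505
    Σ(formed) = 1363 kJ
  ΔH_II = 1828 − 1363 = +465 kJ
ΔH_I − ΔH_II = −1078 kJ, so reaction I has the more negative ΔH; |ΔH_I − ΔH_II| = 1078 kJ.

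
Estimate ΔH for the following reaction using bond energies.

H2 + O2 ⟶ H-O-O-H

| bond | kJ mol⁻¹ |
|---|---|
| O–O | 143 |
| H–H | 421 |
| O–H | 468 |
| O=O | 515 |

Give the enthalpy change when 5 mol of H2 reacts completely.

Bonds broken (reactants):
  H–H: 1 × 421 = 421
  O=O: 1 × 515 = 515
  Σ(broken) = 936 kJ
Bonds formed (products):
  O–H: 2 × 468 = 936
  O–O: 1 × 143 = 143
  Σ(formed) = 1079 kJ
ΔH = Σ(broken) − Σ(formed) = 936 − 1079 = −143 kJ
For 5× the reaction as written: 5 × (−143) = −715 kJ

ΔH = −715 kJ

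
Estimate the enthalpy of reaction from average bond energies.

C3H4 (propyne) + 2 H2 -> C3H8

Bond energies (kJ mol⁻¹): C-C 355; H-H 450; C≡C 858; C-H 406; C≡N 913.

Bonds broken (reactants):
  C≡C: 1 × 858 = 858
  C-C: 1 × 355 = 355
  C-H: 4 × 406 = 1624
  H-H: 2 × 450 = 900
  Σ(broken) = 3737 kJ
Bonds formed (products):
  C-C: 2 × 355 = 710
  C-H: 8 × 406 = 3248
  Σ(formed) = 3958 kJ
ΔH = Σ(broken) − Σ(formed) = 3737 − 3958 = −221 kJ

ΔH ≈ −221 kJ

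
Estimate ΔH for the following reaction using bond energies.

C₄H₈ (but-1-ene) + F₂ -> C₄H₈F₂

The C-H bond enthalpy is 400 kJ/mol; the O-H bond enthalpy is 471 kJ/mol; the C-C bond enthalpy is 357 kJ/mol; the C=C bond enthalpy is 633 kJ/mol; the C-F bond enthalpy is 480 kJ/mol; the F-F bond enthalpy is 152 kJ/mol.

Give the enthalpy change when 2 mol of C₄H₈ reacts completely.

Bonds broken (reactants):
  C-C: 2 × 357 = 714
  C-H: 8 × 400 = 3200
  C=C: 1 × 633 = 633
  F-F: 1 × 152 = 152
  Σ(broken) = 4699 kJ
Bonds formed (products):
  C-C: 3 × 357 = 1071
  C-F: 2 × 480 = 960
  C-H: 8 × 400 = 3200
  Σ(formed) = 5231 kJ
ΔH = Σ(broken) − Σ(formed) = 4699 − 5231 = −532 kJ
For 2× the reaction as written: 2 × (−532) = −1064 kJ

ΔH = −1064 kJ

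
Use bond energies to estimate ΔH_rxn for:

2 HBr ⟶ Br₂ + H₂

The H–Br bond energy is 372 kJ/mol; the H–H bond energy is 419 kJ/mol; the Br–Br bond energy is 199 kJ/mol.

Bonds broken (reactants):
  H–Br: 2 × 372 = 744
  Σ(broken) = 744 kJ
Bonds formed (products):
  Br–Br: 1 × 199 = 199
  H–H: 1 × 419 = 419
  Σ(formed) = 618 kJ
ΔH = Σ(broken) − Σ(formed) = 744 − 618 = +126 kJ

ΔH ≈ +126 kJ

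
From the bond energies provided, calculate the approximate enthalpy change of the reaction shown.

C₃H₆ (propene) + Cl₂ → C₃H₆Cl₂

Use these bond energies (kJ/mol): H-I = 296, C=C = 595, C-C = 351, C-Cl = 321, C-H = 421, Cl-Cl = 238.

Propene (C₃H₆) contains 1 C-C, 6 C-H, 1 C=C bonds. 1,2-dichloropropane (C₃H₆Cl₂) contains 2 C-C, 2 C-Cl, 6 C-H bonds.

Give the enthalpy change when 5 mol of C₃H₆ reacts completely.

Bonds broken (reactants):
  C-C: 1 × 351 = 351
  C-H: 6 × 421 = 2526
  C=C: 1 × 595 = 595
  Cl-Cl: 1 × 238 = 238
  Σ(broken) = 3710 kJ
Bonds formed (products):
  C-C: 2 × 351 = 702
  C-Cl: 2 × 321 = 642
  C-H: 6 × 421 = 2526
  Σ(formed) = 3870 kJ
ΔH = Σ(broken) − Σ(formed) = 3710 − 3870 = −160 kJ
For 5× the reaction as written: 5 × (−160) = −800 kJ

ΔH = −800 kJ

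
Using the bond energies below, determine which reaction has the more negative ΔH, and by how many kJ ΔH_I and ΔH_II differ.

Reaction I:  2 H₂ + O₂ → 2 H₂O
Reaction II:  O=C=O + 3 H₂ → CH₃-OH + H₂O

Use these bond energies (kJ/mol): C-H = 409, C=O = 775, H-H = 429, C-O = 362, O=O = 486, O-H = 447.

Reaction I:
  Bonds broken (reactants):
    H-H: 2 × 429 = 858
    O=O: 1 × 486 = 486
    Σ(broken) = 1344 kJ
  Bonds formed (products):
    O-H: 4 × 447 = 1788
    Σ(formed) = 1788 kJ
  ΔH_I = 1344 − 1788 = −444 kJ
Reaction II:
  Bonds broken (reactants):
    C=O: 2 × 775 = 1550
    H-H: 3 × 429 = 1287
    Σ(broken) = 2837 kJ
  Bonds formed (products):
    C-H: 3 × 409 = 1227
    C-O: 1 × 362 = 362
    O-H: 3 × 447 = 1341
    Σ(formed) = 2930 kJ
  ΔH_II = 2837 − 2930 = −93 kJ
ΔH_I − ΔH_II = −351 kJ, so reaction I has the more negative ΔH; |ΔH_I − ΔH_II| = 351 kJ.

Reaction I, by 351 kJ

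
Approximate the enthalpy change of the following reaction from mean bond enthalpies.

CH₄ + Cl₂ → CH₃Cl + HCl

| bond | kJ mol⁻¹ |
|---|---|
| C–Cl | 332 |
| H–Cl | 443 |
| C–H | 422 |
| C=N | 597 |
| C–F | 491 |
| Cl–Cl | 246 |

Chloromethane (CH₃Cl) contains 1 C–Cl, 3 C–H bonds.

Bonds broken (reactants):
  C–H: 4 × 422 = 1688
  Cl–Cl: 1 × 246 = 246
  Σ(broken) = 1934 kJ
Bonds formed (products):
  C–Cl: 1 × 332 = 332
  C–H: 3 × 422 = 1266
  H–Cl: 1 × 443 = 443
  Σ(formed) = 2041 kJ
ΔH = Σ(broken) − Σ(formed) = 1934 − 2041 = −107 kJ

ΔH ≈ −107 kJ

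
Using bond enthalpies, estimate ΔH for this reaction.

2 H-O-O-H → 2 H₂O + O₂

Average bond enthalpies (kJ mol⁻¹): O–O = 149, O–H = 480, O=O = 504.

ΔH ≈ −206 kJ

Bonds broken (reactants):
  O–H: 4 × 480 = 1920
  O–O: 2 × 149 = 298
  Σ(broken) = 2218 kJ
Bonds formed (products):
  O–H: 4 × 480 = 1920
  O=O: 1 × 504 = 504
  Σ(formed) = 2424 kJ
ΔH = Σ(broken) − Σ(formed) = 2218 − 2424 = −206 kJ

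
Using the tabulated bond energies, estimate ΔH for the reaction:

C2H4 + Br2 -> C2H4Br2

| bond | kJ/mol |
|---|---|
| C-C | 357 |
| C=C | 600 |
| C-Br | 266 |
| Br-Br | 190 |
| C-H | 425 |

ΔH ≈ −99 kJ

Bonds broken (reactants):
  Br-Br: 1 × 190 = 190
  C-H: 4 × 425 = 1700
  C=C: 1 × 600 = 600
  Σ(broken) = 2490 kJ
Bonds formed (products):
  C-Br: 2 × 266 = 532
  C-C: 1 × 357 = 357
  C-H: 4 × 425 = 1700
  Σ(formed) = 2589 kJ
ΔH = Σ(broken) − Σ(formed) = 2490 − 2589 = −99 kJ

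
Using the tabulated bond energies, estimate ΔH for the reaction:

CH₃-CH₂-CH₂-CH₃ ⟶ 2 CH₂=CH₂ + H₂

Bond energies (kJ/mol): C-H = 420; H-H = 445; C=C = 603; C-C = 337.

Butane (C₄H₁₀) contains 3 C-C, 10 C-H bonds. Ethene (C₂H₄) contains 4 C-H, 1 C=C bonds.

Bonds broken (reactants):
  C-C: 3 × 337 = 1011
  C-H: 10 × 420 = 4200
  Σ(broken) = 5211 kJ
Bonds formed (products):
  C-H: 8 × 420 = 3360
  C=C: 2 × 603 = 1206
  H-H: 1 × 445 = 445
  Σ(formed) = 5011 kJ
ΔH = Σ(broken) − Σ(formed) = 5211 − 5011 = +200 kJ

ΔH ≈ +200 kJ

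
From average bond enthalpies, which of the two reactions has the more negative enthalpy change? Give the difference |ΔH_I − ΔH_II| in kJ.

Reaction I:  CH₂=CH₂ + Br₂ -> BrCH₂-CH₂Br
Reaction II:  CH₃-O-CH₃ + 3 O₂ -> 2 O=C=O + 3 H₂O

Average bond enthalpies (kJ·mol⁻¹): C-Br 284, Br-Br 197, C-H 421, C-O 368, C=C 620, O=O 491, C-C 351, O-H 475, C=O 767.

Reaction I:
  Bonds broken (reactants):
    Br-Br: 1 × 197 = 197
    C-H: 4 × 421 = 1684
    C=C: 1 × 620 = 620
    Σ(broken) = 2501 kJ
  Bonds formed (products):
    C-Br: 2 × 284 = 568
    C-C: 1 × 351 = 351
    C-H: 4 × 421 = 1684
    Σ(formed) = 2603 kJ
  ΔH_I = 2501 − 2603 = −102 kJ
Reaction II:
  Bonds broken (reactants):
    C-H: 6 × 421 = 2526
    C-O: 2 × 368 = 736
    O=O: 3 × 491 = 1473
    Σ(broken) = 4735 kJ
  Bonds formed (products):
    C=O: 4 × 767 = 3068
    O-H: 6 × 475 = 2850
    Σ(formed) = 5918 kJ
  ΔH_II = 4735 − 5918 = −1183 kJ
ΔH_I − ΔH_II = +1081 kJ, so reaction II has the more negative ΔH; |ΔH_I − ΔH_II| = 1081 kJ.

Reaction II, by 1081 kJ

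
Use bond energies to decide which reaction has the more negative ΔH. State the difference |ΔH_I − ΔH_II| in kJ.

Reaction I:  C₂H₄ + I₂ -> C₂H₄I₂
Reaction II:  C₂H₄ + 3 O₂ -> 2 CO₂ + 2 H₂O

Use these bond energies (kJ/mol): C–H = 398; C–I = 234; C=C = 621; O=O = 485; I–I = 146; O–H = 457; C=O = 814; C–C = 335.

Reaction II, by 1380 kJ

Reaction I:
  Bonds broken (reactants):
    C–H: 4 × 398 = 1592
    C=C: 1 × 621 = 621
    I–I: 1 × 146 = 146
    Σ(broken) = 2359 kJ
  Bonds formed (products):
    C–C: 1 × 335 = 335
    C–H: 4 × 398 = 1592
    C–I: 2 × 234 = 468
    Σ(formed) = 2395 kJ
  ΔH_I = 2359 − 2395 = −36 kJ
Reaction II:
  Bonds broken (reactants):
    C–H: 4 × 398 = 1592
    C=C: 1 × 621 = 621
    O=O: 3 × 485 = 1455
    Σ(broken) = 3668 kJ
  Bonds formed (products):
    C=O: 4 × 814 = 3256
    O–H: 4 × 457 = 1828
    Σ(formed) = 5084 kJ
  ΔH_II = 3668 − 5084 = −1416 kJ
ΔH_I − ΔH_II = +1380 kJ, so reaction II has the more negative ΔH; |ΔH_I − ΔH_II| = 1380 kJ.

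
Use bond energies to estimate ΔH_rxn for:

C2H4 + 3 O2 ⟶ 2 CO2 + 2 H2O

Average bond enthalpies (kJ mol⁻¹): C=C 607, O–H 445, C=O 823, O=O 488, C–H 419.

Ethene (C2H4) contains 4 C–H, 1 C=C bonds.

Bonds broken (reactants):
  C–H: 4 × 419 = 1676
  C=C: 1 × 607 = 607
  O=O: 3 × 488 = 1464
  Σ(broken) = 3747 kJ
Bonds formed (products):
  C=O: 4 × 823 = 3292
  O–H: 4 × 445 = 1780
  Σ(formed) = 5072 kJ
ΔH = Σ(broken) − Σ(formed) = 3747 − 5072 = −1325 kJ

ΔH ≈ −1325 kJ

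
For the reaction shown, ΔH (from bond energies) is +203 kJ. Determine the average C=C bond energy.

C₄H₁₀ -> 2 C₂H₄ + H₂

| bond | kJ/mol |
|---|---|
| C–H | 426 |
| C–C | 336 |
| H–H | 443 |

Let D be the C=C bond energy.
Σ(broken) = 3×336 + 10×426 = 5268
Σ(formed) = 8×426 + 2×D + 1×443 = 3851 + 2D
ΔH = Σ(broken) − Σ(formed) = (5268) − (3851 + 2D) = +1417 − 2D
Setting this equal to +203 kJ gives 2D = 1214, so D = 607 kJ/mol.

D(C=C) ≈ 607 kJ/mol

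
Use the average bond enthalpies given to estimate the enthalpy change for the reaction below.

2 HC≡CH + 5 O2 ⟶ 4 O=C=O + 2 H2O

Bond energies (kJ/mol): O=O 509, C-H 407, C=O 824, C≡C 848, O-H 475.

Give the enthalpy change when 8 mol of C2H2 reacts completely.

Bonds broken (reactants):
  C≡C: 2 × 848 = 1696
  C-H: 4 × 407 = 1628
  O=O: 5 × 509 = 2545
  Σ(broken) = 5869 kJ
Bonds formed (products):
  C=O: 8 × 824 = 6592
  O-H: 4 × 475 = 1900
  Σ(formed) = 8492 kJ
ΔH = Σ(broken) − Σ(formed) = 5869 − 8492 = −2623 kJ
For 4× the reaction as written: 4 × (−2623) = −10492 kJ

ΔH = −10492 kJ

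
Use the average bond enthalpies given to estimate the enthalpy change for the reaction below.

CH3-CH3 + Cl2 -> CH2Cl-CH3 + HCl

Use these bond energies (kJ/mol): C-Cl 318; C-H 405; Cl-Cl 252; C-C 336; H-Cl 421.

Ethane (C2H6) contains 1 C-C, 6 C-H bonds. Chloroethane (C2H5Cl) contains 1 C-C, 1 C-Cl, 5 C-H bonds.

Bonds broken (reactants):
  C-C: 1 × 336 = 336
  C-H: 6 × 405 = 2430
  Cl-Cl: 1 × 252 = 252
  Σ(broken) = 3018 kJ
Bonds formed (products):
  C-C: 1 × 336 = 336
  C-Cl: 1 × 318 = 318
  C-H: 5 × 405 = 2025
  H-Cl: 1 × 421 = 421
  Σ(formed) = 3100 kJ
ΔH = Σ(broken) − Σ(formed) = 3018 − 3100 = −82 kJ

ΔH ≈ −82 kJ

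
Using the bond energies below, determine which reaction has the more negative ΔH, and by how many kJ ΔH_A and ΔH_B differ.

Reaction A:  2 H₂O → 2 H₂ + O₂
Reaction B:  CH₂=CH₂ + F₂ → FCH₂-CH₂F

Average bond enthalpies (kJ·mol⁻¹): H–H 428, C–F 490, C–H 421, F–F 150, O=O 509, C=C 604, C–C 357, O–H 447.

Reaction B, by 1006 kJ

Reaction A:
  Bonds broken (reactants):
    O–H: 4 × 447 = 1788
    Σ(broken) = 1788 kJ
  Bonds formed (products):
    H–H: 2 × 428 = 856
    O=O: 1 × 509 = 509
    Σ(formed) = 1365 kJ
  ΔH_A = 1788 − 1365 = +423 kJ
Reaction B:
  Bonds broken (reactants):
    C–H: 4 × 421 = 1684
    C=C: 1 × 604 = 604
    F–F: 1 × 150 = 150
    Σ(broken) = 2438 kJ
  Bonds formed (products):
    C–C: 1 × 357 = 357
    C–F: 2 × 490 = 980
    C–H: 4 × 421 = 1684
    Σ(formed) = 3021 kJ
  ΔH_B = 2438 − 3021 = −583 kJ
ΔH_A − ΔH_B = +1006 kJ, so reaction B has the more negative ΔH; |ΔH_A − ΔH_B| = 1006 kJ.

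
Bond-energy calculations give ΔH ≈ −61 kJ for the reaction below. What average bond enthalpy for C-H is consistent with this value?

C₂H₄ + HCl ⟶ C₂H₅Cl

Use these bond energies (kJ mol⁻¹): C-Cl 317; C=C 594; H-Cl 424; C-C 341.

D(C-H) ≈ 421 kJ/mol

Let D be the C-H bond energy.
Σ(broken) = 4×D + 1×594 + 1×424 = 1018 + 4D
Σ(formed) = 1×341 + 1×317 + 5×D = 658 + 5D
ΔH = Σ(broken) − Σ(formed) = (1018 + 4D) − (658 + 5D) = +360 − D
Setting this equal to −61 kJ gives D = 421 kJ/mol.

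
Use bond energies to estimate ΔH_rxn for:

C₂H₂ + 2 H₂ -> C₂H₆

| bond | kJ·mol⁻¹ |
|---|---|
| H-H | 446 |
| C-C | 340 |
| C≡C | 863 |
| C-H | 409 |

Bonds broken (reactants):
  C≡C: 1 × 863 = 863
  C-H: 2 × 409 = 818
  H-H: 2 × 446 = 892
  Σ(broken) = 2573 kJ
Bonds formed (products):
  C-C: 1 × 340 = 340
  C-H: 6 × 409 = 2454
  Σ(formed) = 2794 kJ
ΔH = Σ(broken) − Σ(formed) = 2573 − 2794 = −221 kJ

ΔH ≈ −221 kJ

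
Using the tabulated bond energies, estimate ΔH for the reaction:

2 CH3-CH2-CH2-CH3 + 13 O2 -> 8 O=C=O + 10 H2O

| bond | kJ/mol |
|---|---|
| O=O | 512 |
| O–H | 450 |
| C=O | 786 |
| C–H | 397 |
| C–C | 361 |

ΔH ≈ −4814 kJ

Bonds broken (reactants):
  C–C: 6 × 361 = 2166
  C–H: 20 × 397 = 7940
  O=O: 13 × 512 = 6656
  Σ(broken) = 16762 kJ
Bonds formed (products):
  C=O: 16 × 786 = 12576
  O–H: 20 × 450 = 9000
  Σ(formed) = 21576 kJ
ΔH = Σ(broken) − Σ(formed) = 16762 − 21576 = −4814 kJ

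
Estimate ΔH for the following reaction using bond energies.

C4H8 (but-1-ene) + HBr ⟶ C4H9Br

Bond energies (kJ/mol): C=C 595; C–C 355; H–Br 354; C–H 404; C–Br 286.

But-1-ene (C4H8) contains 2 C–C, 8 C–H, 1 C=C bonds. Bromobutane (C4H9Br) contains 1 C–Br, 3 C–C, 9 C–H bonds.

ΔH ≈ −96 kJ

Bonds broken (reactants):
  C–C: 2 × 355 = 710
  C–H: 8 × 404 = 3232
  C=C: 1 × 595 = 595
  H–Br: 1 × 354 = 354
  Σ(broken) = 4891 kJ
Bonds formed (products):
  C–Br: 1 × 286 = 286
  C–C: 3 × 355 = 1065
  C–H: 9 × 404 = 3636
  Σ(formed) = 4987 kJ
ΔH = Σ(broken) − Σ(formed) = 4891 − 4987 = −96 kJ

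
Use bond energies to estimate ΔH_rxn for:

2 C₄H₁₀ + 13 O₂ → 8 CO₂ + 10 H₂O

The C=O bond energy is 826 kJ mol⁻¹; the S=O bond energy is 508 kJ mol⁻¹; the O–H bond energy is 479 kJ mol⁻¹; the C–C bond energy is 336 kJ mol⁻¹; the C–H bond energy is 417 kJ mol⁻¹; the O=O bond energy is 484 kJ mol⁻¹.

ΔH ≈ −6148 kJ

Bonds broken (reactants):
  C–C: 6 × 336 = 2016
  C–H: 20 × 417 = 8340
  O=O: 13 × 484 = 6292
  Σ(broken) = 16648 kJ
Bonds formed (products):
  C=O: 16 × 826 = 13216
  O–H: 20 × 479 = 9580
  Σ(formed) = 22796 kJ
ΔH = Σ(broken) − Σ(formed) = 16648 − 22796 = −6148 kJ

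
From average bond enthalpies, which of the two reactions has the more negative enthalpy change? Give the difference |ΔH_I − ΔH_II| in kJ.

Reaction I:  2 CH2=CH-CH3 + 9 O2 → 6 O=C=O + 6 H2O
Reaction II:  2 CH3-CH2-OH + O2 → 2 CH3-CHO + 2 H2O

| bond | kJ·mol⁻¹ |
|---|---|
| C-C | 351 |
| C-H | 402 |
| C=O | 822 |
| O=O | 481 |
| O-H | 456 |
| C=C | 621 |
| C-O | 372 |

Reaction I:
  Bonds broken (reactants):
    C-C: 2 × 351 = 702
    C-H: 12 × 402 = 4824
    C=C: 2 × 621 = 1242
    O=O: 9 × 481 = 4329
    Σ(broken) = 11097 kJ
  Bonds formed (products):
    C=O: 12 × 822 = 9864
    O-H: 12 × 456 = 5472
    Σ(formed) = 15336 kJ
  ΔH_I = 11097 − 15336 = −4239 kJ
Reaction II:
  Bonds broken (reactants):
    C-C: 2 × 351 = 702
    C-H: 10 × 402 = 4020
    C-O: 2 × 372 = 744
    O-H: 2 × 456 = 912
    O=O: 1 × 481 = 481
    Σ(broken) = 6859 kJ
  Bonds formed (products):
    C-C: 2 × 351 = 702
    C-H: 8 × 402 = 3216
    C=O: 2 × 822 = 1644
    O-H: 4 × 456 = 1824
    Σ(formed) = 7386 kJ
  ΔH_II = 6859 − 7386 = −527 kJ
ΔH_I − ΔH_II = −3712 kJ, so reaction I has the more negative ΔH; |ΔH_I − ΔH_II| = 3712 kJ.

Reaction I, by 3712 kJ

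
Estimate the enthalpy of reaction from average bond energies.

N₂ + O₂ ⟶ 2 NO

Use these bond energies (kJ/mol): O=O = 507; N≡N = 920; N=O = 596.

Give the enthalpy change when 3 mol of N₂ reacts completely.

ΔH = +705 kJ

Bonds broken (reactants):
  N≡N: 1 × 920 = 920
  O=O: 1 × 507 = 507
  Σ(broken) = 1427 kJ
Bonds formed (products):
  N=O: 2 × 596 = 1192
  Σ(formed) = 1192 kJ
ΔH = Σ(broken) − Σ(formed) = 1427 − 1192 = +235 kJ
For 3× the reaction as written: 3 × (+235) = +705 kJ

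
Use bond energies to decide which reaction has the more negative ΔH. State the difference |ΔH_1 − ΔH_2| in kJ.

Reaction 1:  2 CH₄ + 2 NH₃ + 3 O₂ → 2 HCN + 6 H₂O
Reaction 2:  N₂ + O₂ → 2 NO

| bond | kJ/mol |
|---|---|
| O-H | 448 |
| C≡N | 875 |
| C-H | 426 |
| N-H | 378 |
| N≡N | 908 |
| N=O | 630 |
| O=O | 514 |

Reaction 1:
  Bonds broken (reactants):
    C-H: 8 × 426 = 3408
    N-H: 6 × 378 = 2268
    O=O: 3 × 514 = 1542
    Σ(broken) = 7218 kJ
  Bonds formed (products):
    C≡N: 2 × 875 = 1750
    C-H: 2 × 426 = 852
    O-H: 12 × 448 = 5376
    Σ(formed) = 7978 kJ
  ΔH_1 = 7218 − 7978 = −760 kJ
Reaction 2:
  Bonds broken (reactants):
    N≡N: 1 × 908 = 908
    O=O: 1 × 514 = 514
    Σ(broken) = 1422 kJ
  Bonds formed (products):
    N=O: 2 × 630 = 1260
    Σ(formed) = 1260 kJ
  ΔH_2 = 1422 − 1260 = +162 kJ
ΔH_1 − ΔH_2 = −922 kJ, so reaction 1 has the more negative ΔH; |ΔH_1 − ΔH_2| = 922 kJ.

Reaction 1, by 922 kJ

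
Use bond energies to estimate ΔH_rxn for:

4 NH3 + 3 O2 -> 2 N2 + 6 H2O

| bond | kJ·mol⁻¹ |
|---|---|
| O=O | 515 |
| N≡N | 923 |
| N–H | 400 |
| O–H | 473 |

Bonds broken (reactants):
  N–H: 12 × 400 = 4800
  O=O: 3 × 515 = 1545
  Σ(broken) = 6345 kJ
Bonds formed (products):
  N≡N: 2 × 923 = 1846
  O–H: 12 × 473 = 5676
  Σ(formed) = 7522 kJ
ΔH = Σ(broken) − Σ(formed) = 6345 − 7522 = −1177 kJ

ΔH ≈ −1177 kJ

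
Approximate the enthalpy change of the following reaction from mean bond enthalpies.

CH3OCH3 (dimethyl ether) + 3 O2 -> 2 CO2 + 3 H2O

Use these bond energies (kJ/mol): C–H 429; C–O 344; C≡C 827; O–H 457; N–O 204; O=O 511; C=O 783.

Bonds broken (reactants):
  C–H: 6 × 429 = 2574
  C–O: 2 × 344 = 688
  O=O: 3 × 511 = 1533
  Σ(broken) = 4795 kJ
Bonds formed (products):
  C=O: 4 × 783 = 3132
  O–H: 6 × 457 = 2742
  Σ(formed) = 5874 kJ
ΔH = Σ(broken) − Σ(formed) = 4795 − 5874 = −1079 kJ

ΔH ≈ −1079 kJ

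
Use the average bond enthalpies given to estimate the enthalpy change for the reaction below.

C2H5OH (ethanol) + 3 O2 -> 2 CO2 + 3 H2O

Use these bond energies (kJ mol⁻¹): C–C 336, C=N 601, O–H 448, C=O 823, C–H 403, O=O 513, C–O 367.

ΔH ≈ −1275 kJ

Bonds broken (reactants):
  C–C: 1 × 336 = 336
  C–H: 5 × 403 = 2015
  C–O: 1 × 367 = 367
  O–H: 1 × 448 = 448
  O=O: 3 × 513 = 1539
  Σ(broken) = 4705 kJ
Bonds formed (products):
  C=O: 4 × 823 = 3292
  O–H: 6 × 448 = 2688
  Σ(formed) = 5980 kJ
ΔH = Σ(broken) − Σ(formed) = 4705 − 5980 = −1275 kJ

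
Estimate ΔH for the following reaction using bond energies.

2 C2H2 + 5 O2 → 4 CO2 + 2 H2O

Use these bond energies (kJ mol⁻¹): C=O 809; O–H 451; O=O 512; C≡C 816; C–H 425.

Bonds broken (reactants):
  C≡C: 2 × 816 = 1632
  C–H: 4 × 425 = 1700
  O=O: 5 × 512 = 2560
  Σ(broken) = 5892 kJ
Bonds formed (products):
  C=O: 8 × 809 = 6472
  O–H: 4 × 451 = 1804
  Σ(formed) = 8276 kJ
ΔH = Σ(broken) − Σ(formed) = 5892 − 8276 = −2384 kJ

ΔH ≈ −2384 kJ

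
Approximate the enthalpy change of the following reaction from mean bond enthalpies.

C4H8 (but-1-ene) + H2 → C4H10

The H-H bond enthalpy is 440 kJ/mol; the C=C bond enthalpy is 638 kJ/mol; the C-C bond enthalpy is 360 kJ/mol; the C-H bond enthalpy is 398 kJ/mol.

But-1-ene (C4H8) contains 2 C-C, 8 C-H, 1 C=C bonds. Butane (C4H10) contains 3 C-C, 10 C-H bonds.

ΔH ≈ −78 kJ

Bonds broken (reactants):
  C-C: 2 × 360 = 720
  C-H: 8 × 398 = 3184
  C=C: 1 × 638 = 638
  H-H: 1 × 440 = 440
  Σ(broken) = 4982 kJ
Bonds formed (products):
  C-C: 3 × 360 = 1080
  C-H: 10 × 398 = 3980
  Σ(formed) = 5060 kJ
ΔH = Σ(broken) − Σ(formed) = 4982 − 5060 = −78 kJ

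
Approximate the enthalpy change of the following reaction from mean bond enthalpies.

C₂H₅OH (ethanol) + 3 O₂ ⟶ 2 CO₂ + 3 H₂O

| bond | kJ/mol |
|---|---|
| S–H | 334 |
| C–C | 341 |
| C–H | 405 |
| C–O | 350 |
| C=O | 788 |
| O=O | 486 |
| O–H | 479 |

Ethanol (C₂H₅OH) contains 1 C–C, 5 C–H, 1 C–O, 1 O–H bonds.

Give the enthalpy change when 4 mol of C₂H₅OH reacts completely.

ΔH = −5492 kJ

Bonds broken (reactants):
  C–C: 1 × 341 = 341
  C–H: 5 × 405 = 2025
  C–O: 1 × 350 = 350
  O–H: 1 × 479 = 479
  O=O: 3 × 486 = 1458
  Σ(broken) = 4653 kJ
Bonds formed (products):
  C=O: 4 × 788 = 3152
  O–H: 6 × 479 = 2874
  Σ(formed) = 6026 kJ
ΔH = Σ(broken) − Σ(formed) = 4653 − 6026 = −1373 kJ
For 4× the reaction as written: 4 × (−1373) = −5492 kJ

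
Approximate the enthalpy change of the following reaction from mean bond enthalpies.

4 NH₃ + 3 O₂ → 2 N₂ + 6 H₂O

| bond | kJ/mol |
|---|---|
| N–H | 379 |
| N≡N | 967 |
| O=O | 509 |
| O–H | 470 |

Bonds broken (reactants):
  N–H: 12 × 379 = 4548
  O=O: 3 × 509 = 1527
  Σ(broken) = 6075 kJ
Bonds formed (products):
  N≡N: 2 × 967 = 1934
  O–H: 12 × 470 = 5640
  Σ(formed) = 7574 kJ
ΔH = Σ(broken) − Σ(formed) = 6075 − 7574 = −1499 kJ

ΔH ≈ −1499 kJ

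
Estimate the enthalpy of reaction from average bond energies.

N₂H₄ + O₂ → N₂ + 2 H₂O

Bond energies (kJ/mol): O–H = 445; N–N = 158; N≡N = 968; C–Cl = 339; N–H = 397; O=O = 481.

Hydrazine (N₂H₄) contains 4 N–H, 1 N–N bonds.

Bonds broken (reactants):
  N–H: 4 × 397 = 1588
  N–N: 1 × 158 = 158
  O=O: 1 × 481 = 481
  Σ(broken) = 2227 kJ
Bonds formed (products):
  N≡N: 1 × 968 = 968
  O–H: 4 × 445 = 1780
  Σ(formed) = 2748 kJ
ΔH = Σ(broken) − Σ(formed) = 2227 − 2748 = −521 kJ

ΔH ≈ −521 kJ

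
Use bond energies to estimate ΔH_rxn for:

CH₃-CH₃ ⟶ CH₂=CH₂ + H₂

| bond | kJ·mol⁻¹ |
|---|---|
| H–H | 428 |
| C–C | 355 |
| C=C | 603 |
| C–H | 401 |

Bonds broken (reactants):
  C–C: 1 × 355 = 355
  C–H: 6 × 401 = 2406
  Σ(broken) = 2761 kJ
Bonds formed (products):
  C–H: 4 × 401 = 1604
  C=C: 1 × 603 = 603
  H–H: 1 × 428 = 428
  Σ(formed) = 2635 kJ
ΔH = Σ(broken) − Σ(formed) = 2761 − 2635 = +126 kJ

ΔH ≈ +126 kJ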